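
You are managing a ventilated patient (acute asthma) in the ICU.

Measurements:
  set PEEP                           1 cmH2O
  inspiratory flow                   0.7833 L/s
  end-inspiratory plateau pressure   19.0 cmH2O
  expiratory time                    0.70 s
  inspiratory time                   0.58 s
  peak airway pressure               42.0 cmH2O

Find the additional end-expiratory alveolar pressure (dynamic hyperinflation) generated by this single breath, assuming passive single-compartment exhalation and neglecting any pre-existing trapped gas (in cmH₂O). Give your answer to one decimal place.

Vt = flow × Ti = 0.7833 L/s × 0.58 s × 1000 mL/L = 454.31 mL.
R = (PIP − Pplat)/V̇ = (42.0 − 19.0) / 0.7833 = 23.0/0.7833 = 29.363 cmH2O·s/L.
C = Vt/(Pplat − PEEP) = 454.31 / (19.0 − 1) = 454.31/18.0 = 25.239 mL/cmH2O.
τ = R × C = 29.363 × 0.02524 L/cmH2O = 0.7411 s.
Fraction remaining = e^(−Te/τ) = e^(−0.70/0.7411) = 0.3889; trapped volume = 454.31 × 0.3889 = 176.68 mL.
Additional alveolar pressure from trapping ≈ V_trapped / C = 176.68 / 25.239 = 7.0 cmH2O.

7.0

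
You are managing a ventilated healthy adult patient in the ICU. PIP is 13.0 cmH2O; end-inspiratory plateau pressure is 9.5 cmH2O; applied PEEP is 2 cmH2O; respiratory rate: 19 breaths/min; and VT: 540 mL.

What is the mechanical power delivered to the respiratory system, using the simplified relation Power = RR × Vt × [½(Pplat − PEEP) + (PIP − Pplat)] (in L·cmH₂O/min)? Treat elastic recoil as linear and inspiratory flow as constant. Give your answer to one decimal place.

Per-breath work = Vt × [½(Pplat−PEEP) + (PIP−Pplat)] = 0.540 × [0.5×7.5 + 3.5] = 0.540 × 7.25 = 3.915 L·cmH2O.
Power = 19 × 3.915 = 74.385 L·cmH2O/min.

74.4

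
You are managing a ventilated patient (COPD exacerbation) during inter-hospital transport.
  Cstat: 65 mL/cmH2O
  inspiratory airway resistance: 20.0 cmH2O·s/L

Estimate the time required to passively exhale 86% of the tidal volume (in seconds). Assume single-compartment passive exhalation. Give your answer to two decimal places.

τ = R × C = 20.0 × 65 mL/cmH2O = 20.0 × 0.065 L/cmH2O = 1.3 s.
Exhaled fraction f = 1 − e^(−t/τ) → t = −τ·ln(1 − f) = −1.3·ln(0.14) = 2.556 s.

2.56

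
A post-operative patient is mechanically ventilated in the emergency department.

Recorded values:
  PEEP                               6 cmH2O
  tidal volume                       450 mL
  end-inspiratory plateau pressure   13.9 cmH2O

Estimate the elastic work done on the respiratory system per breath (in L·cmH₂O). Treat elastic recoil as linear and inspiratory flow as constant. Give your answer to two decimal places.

Elastic work ≈ ½ × (Pplat − PEEP) × Vt = 0.5 × (13.9 − 6) × 0.450 L = 0.5 × 7.9 × 0.450 = 1.778 L·cmH2O.

1.78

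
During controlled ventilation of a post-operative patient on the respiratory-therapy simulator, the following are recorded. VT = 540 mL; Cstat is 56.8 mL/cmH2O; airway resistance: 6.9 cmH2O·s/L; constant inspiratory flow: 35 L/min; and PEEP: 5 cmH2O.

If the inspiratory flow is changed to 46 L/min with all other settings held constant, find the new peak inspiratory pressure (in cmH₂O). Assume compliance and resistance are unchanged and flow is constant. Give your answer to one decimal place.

Flow: 35 L/min ÷ 60 = 0.5833 L/s.
New flow: 46 L/min ÷ 60 = 0.7667 L/s.
PIP = Vt/C + R·V̇ + PEEP (constant-flow equation of motion).
Only the resistive term changes: ΔPIP = R × ΔV̇ = 6.9 × (0.7667 − 0.5833) = 6.9 × 0.1834 = 1.265 cmH2O.
Original PIP = 540/56.8 + 6.9×0.5833 + 5 = 18.532 cmH2O; new PIP = 18.532 + (1.265) = 19.797 cmH2O.

19.8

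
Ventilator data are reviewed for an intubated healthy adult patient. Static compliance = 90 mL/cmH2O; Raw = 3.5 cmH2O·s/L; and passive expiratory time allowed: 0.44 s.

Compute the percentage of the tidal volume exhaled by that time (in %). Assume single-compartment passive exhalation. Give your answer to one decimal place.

τ = R × C = 3.5 × 90 mL/cmH2O = 3.5 × 0.090 L/cmH2O = 0.315 s.
Passive exhalation: V(t)/V₀ = e^(−t/τ) = e^(−0.44/0.315) = 0.2474.
Fraction exhaled = 1 − 0.2474 = 0.7526 → 75.26%.

75.3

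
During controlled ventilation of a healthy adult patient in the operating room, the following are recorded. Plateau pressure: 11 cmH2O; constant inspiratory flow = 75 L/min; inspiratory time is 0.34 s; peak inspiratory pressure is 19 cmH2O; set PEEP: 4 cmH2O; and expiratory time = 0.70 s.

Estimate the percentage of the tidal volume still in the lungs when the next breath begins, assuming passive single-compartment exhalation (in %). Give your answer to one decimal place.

Flow: 75 L/min ÷ 60 = 1.25 L/s.
Vt = flow × Ti = 1.25 L/s × 0.34 s × 1000 mL/L = 425.0 mL.
R = (PIP − Pplat)/V̇ = (19 − 11) / 1.25 = 8.0/1.25 = 6.4 cmH2O·s/L.
C = Vt/(Pplat − PEEP) = 425.0 / (11 − 4) = 425.0/7.0 = 60.714 mL/cmH2O.
τ = R × C = 6.4 × 0.06071 L/cmH2O = 0.3885 s.
Fraction remaining at end-expiration = e^(−Te/τ) = e^(−0.70/0.3885) = 0.165 → 16.5%.

16.5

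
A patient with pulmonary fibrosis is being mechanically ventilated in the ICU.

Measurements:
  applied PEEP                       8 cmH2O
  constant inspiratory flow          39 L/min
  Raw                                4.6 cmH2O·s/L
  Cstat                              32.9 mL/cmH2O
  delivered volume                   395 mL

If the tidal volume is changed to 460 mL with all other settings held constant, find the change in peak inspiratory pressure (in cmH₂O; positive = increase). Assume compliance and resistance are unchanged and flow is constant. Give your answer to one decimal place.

PIP = Vt/C + R·V̇ + PEEP (constant-flow equation of motion).
Only the elastic term changes: ΔPIP = ΔVt / C = (460 − 395) / 32.9 = 1.976 cmH2O.

2.0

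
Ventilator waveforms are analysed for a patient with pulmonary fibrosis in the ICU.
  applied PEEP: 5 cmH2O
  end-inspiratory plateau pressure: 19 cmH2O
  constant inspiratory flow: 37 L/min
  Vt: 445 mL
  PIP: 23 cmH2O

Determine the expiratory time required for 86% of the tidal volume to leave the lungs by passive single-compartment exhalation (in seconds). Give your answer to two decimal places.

Flow: 37 L/min ÷ 60 = 0.6167 L/s.
R = (PIP − Pplat)/V̇ = (23 − 19) / 0.6167 = 4.0/0.6167 = 6.486 cmH2O·s/L.
C = Vt/(Pplat − PEEP) = 445.0 / (19 − 5) = 445.0/14.0 = 31.786 mL/cmH2O.
τ = R × C = 6.486 × 0.03179 L/cmH2O = 0.2062 s.
t = −τ·ln(1 − 0.86) = −0.2062·ln(0.14) = 0.4054 s.

0.41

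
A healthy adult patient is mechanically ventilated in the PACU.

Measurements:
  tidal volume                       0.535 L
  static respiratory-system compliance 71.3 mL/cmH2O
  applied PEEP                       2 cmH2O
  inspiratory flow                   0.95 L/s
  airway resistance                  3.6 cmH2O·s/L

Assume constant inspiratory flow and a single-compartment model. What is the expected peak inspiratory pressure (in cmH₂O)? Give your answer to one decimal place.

Equation of motion (constant flow): PIP = Vt/C + R·V̇ + PEEP.
PIP = 535/71.3 + 3.6×0.95 + 2 = 7.504 + 3.42 + 2 = 12.924 cmH2O.

12.9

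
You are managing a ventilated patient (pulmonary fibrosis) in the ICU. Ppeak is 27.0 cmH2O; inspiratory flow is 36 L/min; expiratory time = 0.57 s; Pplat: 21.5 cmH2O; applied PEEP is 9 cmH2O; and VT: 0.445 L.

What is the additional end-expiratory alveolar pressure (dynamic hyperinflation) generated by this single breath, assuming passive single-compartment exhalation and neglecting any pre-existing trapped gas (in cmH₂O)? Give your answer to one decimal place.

2.2

Flow: 36 L/min ÷ 60 = 0.6 L/s.
R = (PIP − Pplat)/V̇ = (27.0 − 21.5) / 0.6 = 5.5/0.6 = 9.167 cmH2O·s/L.
C = Vt/(Pplat − PEEP) = 445.0 / (21.5 − 9) = 445.0/12.5 = 35.6 mL/cmH2O.
τ = R × C = 9.167 × 0.0356 L/cmH2O = 0.3263 s.
Fraction remaining = e^(−Te/τ) = e^(−0.57/0.3263) = 0.1743; trapped volume = 445.0 × 0.1743 = 77.564 mL.
Additional alveolar pressure from trapping ≈ V_trapped / C = 77.564 / 35.6 = 2.179 cmH2O.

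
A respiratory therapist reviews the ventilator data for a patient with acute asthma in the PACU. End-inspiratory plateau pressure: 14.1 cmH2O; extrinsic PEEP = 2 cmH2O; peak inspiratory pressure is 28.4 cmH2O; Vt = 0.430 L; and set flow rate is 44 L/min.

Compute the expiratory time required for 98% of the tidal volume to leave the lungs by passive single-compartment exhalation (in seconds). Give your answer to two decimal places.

Flow: 44 L/min ÷ 60 = 0.7333 L/s.
R = (PIP − Pplat)/V̇ = (28.4 − 14.1) / 0.7333 = 14.3/0.7333 = 19.501 cmH2O·s/L.
C = Vt/(Pplat − PEEP) = 430.0 / (14.1 − 2) = 430.0/12.1 = 35.537 mL/cmH2O.
τ = R × C = 19.501 × 0.03554 L/cmH2O = 0.6931 s.
t = −τ·ln(1 − 0.98) = −0.6931·ln(0.02) = 2.711 s.

2.71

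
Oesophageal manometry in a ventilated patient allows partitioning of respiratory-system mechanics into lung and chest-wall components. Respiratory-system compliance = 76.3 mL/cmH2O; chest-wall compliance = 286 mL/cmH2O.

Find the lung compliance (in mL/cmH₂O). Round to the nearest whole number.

1/CL = 1/Crs − 1/Ccw.
1/CL = 1/76.3 − 1/286 = 0.00961.
CL = 104.06 mL/cmH2O.

104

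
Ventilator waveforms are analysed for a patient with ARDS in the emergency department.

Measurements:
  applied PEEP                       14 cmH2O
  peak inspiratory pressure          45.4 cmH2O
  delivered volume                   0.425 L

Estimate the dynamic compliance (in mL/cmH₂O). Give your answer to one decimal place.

Dynamic compliance = Vt / (PIP − PEEP) = 425 / (45.4 − 14) = 425 / 31.4 = 13.535 mL/cmH2O.

13.5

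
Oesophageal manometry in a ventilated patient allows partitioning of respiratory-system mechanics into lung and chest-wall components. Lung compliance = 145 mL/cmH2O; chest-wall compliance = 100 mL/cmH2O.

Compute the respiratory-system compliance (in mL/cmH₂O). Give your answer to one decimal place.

Lung and chest wall are elastances in series: 1/Crs = 1/CL + 1/Ccw.
1/Crs = 1/145 + 1/100 = 0.0169.
Crs = 59.172 mL/cmH2O.

59.2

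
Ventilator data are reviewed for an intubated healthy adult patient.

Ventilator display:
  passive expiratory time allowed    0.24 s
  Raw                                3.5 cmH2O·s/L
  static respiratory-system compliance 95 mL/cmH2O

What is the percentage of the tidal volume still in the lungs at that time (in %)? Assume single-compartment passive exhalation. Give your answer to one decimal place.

τ = R × C = 3.5 × 95 mL/cmH2O = 3.5 × 0.095 L/cmH2O = 0.3325 s.
Passive exhalation: V(t)/V₀ = e^(−t/τ) = e^(−0.24/0.3325) = 0.4859.
Fraction remaining = 0.4859 → 48.59%.

48.6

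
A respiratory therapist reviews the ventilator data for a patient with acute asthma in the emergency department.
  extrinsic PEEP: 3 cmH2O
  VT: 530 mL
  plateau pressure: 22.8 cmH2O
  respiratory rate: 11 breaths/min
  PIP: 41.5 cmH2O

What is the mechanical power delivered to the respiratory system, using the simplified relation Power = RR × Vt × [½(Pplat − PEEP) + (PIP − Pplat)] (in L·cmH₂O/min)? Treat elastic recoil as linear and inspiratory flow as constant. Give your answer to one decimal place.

Per-breath work = Vt × [½(Pplat−PEEP) + (PIP−Pplat)] = 0.530 × [0.5×19.8 + 18.7] = 0.530 × 28.6 = 15.158 L·cmH2O.
Power = 11 × 15.158 = 166.74 L·cmH2O/min.

166.7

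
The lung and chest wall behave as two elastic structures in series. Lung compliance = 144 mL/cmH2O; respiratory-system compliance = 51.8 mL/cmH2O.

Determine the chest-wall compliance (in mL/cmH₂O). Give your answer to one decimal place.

1/Ccw = 1/Crs − 1/CL.
1/Ccw = 1/51.8 − 1/144 = 0.01236.
Ccw = 80.906 mL/cmH2O.

80.9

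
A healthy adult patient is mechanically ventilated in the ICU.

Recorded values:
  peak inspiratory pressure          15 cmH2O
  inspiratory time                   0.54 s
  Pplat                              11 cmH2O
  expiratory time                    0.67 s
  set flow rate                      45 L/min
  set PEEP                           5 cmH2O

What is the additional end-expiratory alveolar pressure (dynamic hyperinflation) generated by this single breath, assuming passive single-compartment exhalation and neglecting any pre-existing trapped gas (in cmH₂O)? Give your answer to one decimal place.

Flow: 45 L/min ÷ 60 = 0.75 L/s.
Vt = flow × Ti = 0.75 L/s × 0.54 s × 1000 mL/L = 405.0 mL.
R = (PIP − Pplat)/V̇ = (15 − 11) / 0.75 = 4.0/0.75 = 5.333 cmH2O·s/L.
C = Vt/(Pplat − PEEP) = 405.0 / (11 − 5) = 405.0/6.0 = 67.5 mL/cmH2O.
τ = R × C = 5.333 × 0.0675 L/cmH2O = 0.36 s.
Fraction remaining = e^(−Te/τ) = e^(−0.67/0.36) = 0.1555; trapped volume = 405.0 × 0.1555 = 62.978 mL.
Additional alveolar pressure from trapping ≈ V_trapped / C = 62.978 / 67.5 = 0.933 cmH2O.

0.9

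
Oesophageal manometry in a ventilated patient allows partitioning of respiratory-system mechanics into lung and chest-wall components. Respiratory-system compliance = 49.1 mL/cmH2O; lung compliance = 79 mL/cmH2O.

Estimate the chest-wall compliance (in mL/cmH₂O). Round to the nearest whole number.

1/Ccw = 1/Crs − 1/CL.
1/Ccw = 1/49.1 − 1/79 = 0.007708.
Ccw = 129.74 mL/cmH2O.

130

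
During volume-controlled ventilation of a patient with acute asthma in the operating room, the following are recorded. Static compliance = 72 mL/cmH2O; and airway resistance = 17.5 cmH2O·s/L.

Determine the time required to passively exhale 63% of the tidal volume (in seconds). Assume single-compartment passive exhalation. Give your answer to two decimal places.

1.25

τ = R × C = 17.5 × 72 mL/cmH2O = 17.5 × 0.072 L/cmH2O = 1.26 s.
Exhaled fraction f = 1 − e^(−t/τ) → t = −τ·ln(1 − f) = −1.26·ln(0.37) = 1.253 s.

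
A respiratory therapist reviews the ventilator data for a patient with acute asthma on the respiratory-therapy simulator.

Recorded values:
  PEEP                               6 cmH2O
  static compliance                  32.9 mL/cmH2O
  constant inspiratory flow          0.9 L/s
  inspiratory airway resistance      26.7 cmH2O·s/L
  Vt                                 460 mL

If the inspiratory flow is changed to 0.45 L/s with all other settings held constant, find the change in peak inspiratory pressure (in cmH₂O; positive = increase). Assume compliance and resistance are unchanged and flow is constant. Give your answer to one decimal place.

-12.0

PIP = Vt/C + R·V̇ + PEEP (constant-flow equation of motion).
Only the resistive term changes: ΔPIP = R × ΔV̇ = 26.7 × (0.45 − 0.9) = 26.7 × -0.45 = -12.015 cmH2O.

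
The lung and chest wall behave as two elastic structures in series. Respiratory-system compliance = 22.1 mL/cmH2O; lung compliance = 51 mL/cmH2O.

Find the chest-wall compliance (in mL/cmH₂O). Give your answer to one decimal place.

1/Ccw = 1/Crs − 1/CL.
1/Ccw = 1/22.1 − 1/51 = 0.02564.
Ccw = 39.002 mL/cmH2O.

39.0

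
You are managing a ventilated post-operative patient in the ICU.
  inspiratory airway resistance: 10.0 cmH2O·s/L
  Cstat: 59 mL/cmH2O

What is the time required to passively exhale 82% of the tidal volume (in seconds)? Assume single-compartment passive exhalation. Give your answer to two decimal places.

1.01

τ = R × C = 10.0 × 59 mL/cmH2O = 10.0 × 0.059 L/cmH2O = 0.59 s.
Exhaled fraction f = 1 − e^(−t/τ) → t = −τ·ln(1 − f) = −0.59·ln(0.18) = 1.012 s.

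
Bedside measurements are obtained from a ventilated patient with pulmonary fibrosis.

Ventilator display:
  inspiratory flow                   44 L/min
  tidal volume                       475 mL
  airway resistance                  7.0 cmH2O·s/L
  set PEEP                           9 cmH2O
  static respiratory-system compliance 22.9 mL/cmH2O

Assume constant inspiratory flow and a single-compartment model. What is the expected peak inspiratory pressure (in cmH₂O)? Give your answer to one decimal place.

34.9

Flow: 44 L/min ÷ 60 = 0.7333 L/s.
Equation of motion (constant flow): PIP = Vt/C + R·V̇ + PEEP.
PIP = 475/22.9 + 7.0×0.7333 + 9 = 20.742 + 5.133 + 9 = 34.875 cmH2O.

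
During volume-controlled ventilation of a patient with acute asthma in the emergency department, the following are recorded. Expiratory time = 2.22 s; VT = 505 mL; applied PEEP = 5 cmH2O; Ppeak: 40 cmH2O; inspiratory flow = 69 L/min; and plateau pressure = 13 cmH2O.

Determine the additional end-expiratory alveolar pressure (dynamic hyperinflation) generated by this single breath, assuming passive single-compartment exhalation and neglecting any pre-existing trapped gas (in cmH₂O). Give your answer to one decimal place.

Flow: 69 L/min ÷ 60 = 1.15 L/s.
R = (PIP − Pplat)/V̇ = (40 − 13) / 1.15 = 27.0/1.15 = 23.478 cmH2O·s/L.
C = Vt/(Pplat − PEEP) = 505.0 / (13 − 5) = 505.0/8.0 = 63.125 mL/cmH2O.
τ = R × C = 23.478 × 0.06313 L/cmH2O = 1.482 s.
Fraction remaining = e^(−Te/τ) = e^(−2.22/1.482) = 0.2236; trapped volume = 505.0 × 0.2236 = 112.92 mL.
Additional alveolar pressure from trapping ≈ V_trapped / C = 112.92 / 63.125 = 1.789 cmH2O.

1.8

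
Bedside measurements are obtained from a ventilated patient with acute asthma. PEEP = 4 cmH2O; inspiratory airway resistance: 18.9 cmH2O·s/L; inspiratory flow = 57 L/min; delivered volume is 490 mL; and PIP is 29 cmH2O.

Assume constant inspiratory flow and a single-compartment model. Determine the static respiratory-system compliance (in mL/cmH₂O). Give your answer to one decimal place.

Flow: 57 L/min ÷ 60 = 0.95 L/s.
Equation of motion (constant flow): PIP = Vt/C + R·V̇ + PEEP.
Vt/C = PIP − R·V̇ − PEEP = 29 − 18.9×0.95 − 4 = 29 − 17.955 − 4 = 7.045 cmH2O.
C = Vt / 7.045 = 490 / 7.045 = 69.553 mL/cmH2O.

69.6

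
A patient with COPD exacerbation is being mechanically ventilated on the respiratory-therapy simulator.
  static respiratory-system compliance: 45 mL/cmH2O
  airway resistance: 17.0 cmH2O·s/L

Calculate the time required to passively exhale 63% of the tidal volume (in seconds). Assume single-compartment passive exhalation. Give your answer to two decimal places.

0.76

τ = R × C = 17.0 × 45 mL/cmH2O = 17.0 × 0.045 L/cmH2O = 0.765 s.
Exhaled fraction f = 1 − e^(−t/τ) → t = −τ·ln(1 − f) = −0.765·ln(0.37) = 0.7606 s.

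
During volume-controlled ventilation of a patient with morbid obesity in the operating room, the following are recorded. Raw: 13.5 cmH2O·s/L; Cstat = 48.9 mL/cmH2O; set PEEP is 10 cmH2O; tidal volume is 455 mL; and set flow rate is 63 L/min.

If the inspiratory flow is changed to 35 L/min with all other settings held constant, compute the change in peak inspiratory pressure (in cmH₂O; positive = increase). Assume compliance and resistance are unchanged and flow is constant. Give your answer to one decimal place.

Flow: 63 L/min ÷ 60 = 1.05 L/s.
New flow: 35 L/min ÷ 60 = 0.5833 L/s.
PIP = Vt/C + R·V̇ + PEEP (constant-flow equation of motion).
Only the resistive term changes: ΔPIP = R × ΔV̇ = 13.5 × (0.5833 − 1.05) = 13.5 × -0.4667 = -6.3 cmH2O.

-6.3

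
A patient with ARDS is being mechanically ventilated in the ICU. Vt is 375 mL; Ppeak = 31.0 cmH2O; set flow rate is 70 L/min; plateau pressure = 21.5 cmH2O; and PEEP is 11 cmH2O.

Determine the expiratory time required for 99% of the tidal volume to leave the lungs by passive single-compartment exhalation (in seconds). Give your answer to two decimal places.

1.34

Flow: 70 L/min ÷ 60 = 1.1667 L/s.
R = (PIP − Pplat)/V̇ = (31.0 − 21.5) / 1.1667 = 9.5/1.1667 = 8.143 cmH2O·s/L.
C = Vt/(Pplat − PEEP) = 375.0 / (21.5 − 11) = 375.0/10.5 = 35.714 mL/cmH2O.
τ = R × C = 8.143 × 0.03571 L/cmH2O = 0.2908 s.
t = −τ·ln(1 − 0.99) = −0.2908·ln(0.01) = 1.339 s.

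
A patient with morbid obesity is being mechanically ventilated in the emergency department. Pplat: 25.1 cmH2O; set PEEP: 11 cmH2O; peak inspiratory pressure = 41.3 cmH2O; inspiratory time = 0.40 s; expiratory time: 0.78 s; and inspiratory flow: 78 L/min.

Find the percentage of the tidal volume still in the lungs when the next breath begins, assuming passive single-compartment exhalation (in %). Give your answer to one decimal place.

Flow: 78 L/min ÷ 60 = 1.3 L/s.
Vt = flow × Ti = 1.3 L/s × 0.40 s × 1000 mL/L = 520.0 mL.
R = (PIP − Pplat)/V̇ = (41.3 − 25.1) / 1.3 = 16.2/1.3 = 12.462 cmH2O·s/L.
C = Vt/(Pplat − PEEP) = 520.0 / (25.1 − 11) = 520.0/14.1 = 36.879 mL/cmH2O.
τ = R × C = 12.462 × 0.03688 L/cmH2O = 0.4596 s.
Fraction remaining at end-expiration = e^(−Te/τ) = e^(−0.78/0.4596) = 0.1832 → 18.32%.

18.3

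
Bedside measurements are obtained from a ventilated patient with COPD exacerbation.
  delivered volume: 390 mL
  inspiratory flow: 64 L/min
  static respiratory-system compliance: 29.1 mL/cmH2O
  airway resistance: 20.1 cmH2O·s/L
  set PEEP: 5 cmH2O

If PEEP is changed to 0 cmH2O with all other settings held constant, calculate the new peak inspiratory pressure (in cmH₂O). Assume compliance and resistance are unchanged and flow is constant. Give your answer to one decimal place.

Flow: 64 L/min ÷ 60 = 1.0667 L/s.
PIP = Vt/C + R·V̇ + PEEP (constant-flow equation of motion).
Only the baseline term changes: ΔPIP = ΔPEEP = 0 − 5 = -5.0 cmH2O.
Original PIP = 390/29.1 + 20.1×1.0667 + 5 = 39.843 cmH2O; new PIP = 39.843 + (-5.0) = 34.843 cmH2O.

34.8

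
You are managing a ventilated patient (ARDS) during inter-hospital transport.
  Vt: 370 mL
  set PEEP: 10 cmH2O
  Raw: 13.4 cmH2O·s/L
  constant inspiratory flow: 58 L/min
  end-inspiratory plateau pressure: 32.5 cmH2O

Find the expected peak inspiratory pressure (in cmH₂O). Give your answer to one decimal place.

45.5

Flow: 58 L/min ÷ 60 = 0.9667 L/s.
PIP = Pplat + Raw × flow = 32.5 + 13.4 × 0.9667 = 32.5 + 12.954 = 45.454 cmH2O.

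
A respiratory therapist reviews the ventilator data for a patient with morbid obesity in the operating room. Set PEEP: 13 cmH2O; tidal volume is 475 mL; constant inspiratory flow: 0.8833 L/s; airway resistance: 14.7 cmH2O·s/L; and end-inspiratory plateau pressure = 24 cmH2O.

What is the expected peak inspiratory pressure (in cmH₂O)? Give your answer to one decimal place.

PIP = Pplat + Raw × flow = 24 + 14.7 × 0.8833 = 24 + 12.985 = 36.985 cmH2O.

37.0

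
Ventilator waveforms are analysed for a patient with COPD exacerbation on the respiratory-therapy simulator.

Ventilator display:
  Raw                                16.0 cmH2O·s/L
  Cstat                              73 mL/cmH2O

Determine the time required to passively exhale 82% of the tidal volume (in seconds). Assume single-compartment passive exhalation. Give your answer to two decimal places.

2.00

τ = R × C = 16.0 × 73 mL/cmH2O = 16.0 × 0.073 L/cmH2O = 1.168 s.
Exhaled fraction f = 1 − e^(−t/τ) → t = −τ·ln(1 − f) = −1.168·ln(0.18) = 2.003 s.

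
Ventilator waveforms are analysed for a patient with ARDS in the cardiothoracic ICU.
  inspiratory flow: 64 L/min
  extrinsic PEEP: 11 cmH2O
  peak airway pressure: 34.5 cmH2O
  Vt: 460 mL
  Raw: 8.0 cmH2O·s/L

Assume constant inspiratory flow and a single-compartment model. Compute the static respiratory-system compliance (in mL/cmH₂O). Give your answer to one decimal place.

30.7

Flow: 64 L/min ÷ 60 = 1.0667 L/s.
Equation of motion (constant flow): PIP = Vt/C + R·V̇ + PEEP.
Vt/C = PIP − R·V̇ − PEEP = 34.5 − 8.0×1.0667 − 11 = 34.5 − 8.534 − 11 = 14.966 cmH2O.
C = Vt / 14.966 = 460 / 14.966 = 30.736 mL/cmH2O.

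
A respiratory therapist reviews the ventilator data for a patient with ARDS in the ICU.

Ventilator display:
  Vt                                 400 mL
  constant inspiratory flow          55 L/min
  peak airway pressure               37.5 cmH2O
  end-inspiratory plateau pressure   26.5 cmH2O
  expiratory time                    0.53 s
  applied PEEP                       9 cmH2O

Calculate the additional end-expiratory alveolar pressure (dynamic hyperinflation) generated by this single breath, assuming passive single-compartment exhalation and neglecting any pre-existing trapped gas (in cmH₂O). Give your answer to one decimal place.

Flow: 55 L/min ÷ 60 = 0.9167 L/s.
R = (PIP − Pplat)/V̇ = (37.5 − 26.5) / 0.9167 = 11.0/0.9167 = 12.0 cmH2O·s/L.
C = Vt/(Pplat − PEEP) = 400.0 / (26.5 − 9) = 400.0/17.5 = 22.857 mL/cmH2O.
τ = R × C = 12.0 × 0.02286 L/cmH2O = 0.2743 s.
Fraction remaining = e^(−Te/τ) = e^(−0.53/0.2743) = 0.1448; trapped volume = 400.0 × 0.1448 = 57.92 mL.
Additional alveolar pressure from trapping ≈ V_trapped / C = 57.92 / 22.857 = 2.534 cmH2O.

2.5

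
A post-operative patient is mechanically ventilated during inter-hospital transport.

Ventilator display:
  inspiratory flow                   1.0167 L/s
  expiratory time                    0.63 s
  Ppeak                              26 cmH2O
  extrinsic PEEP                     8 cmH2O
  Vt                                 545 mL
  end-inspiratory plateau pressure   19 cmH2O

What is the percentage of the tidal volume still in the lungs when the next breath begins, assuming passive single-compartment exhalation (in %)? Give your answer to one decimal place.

R = (PIP − Pplat)/V̇ = (26 − 19) / 1.0167 = 7.0/1.0167 = 6.885 cmH2O·s/L.
C = Vt/(Pplat − PEEP) = 545.0 / (19 − 8) = 545.0/11.0 = 49.545 mL/cmH2O.
τ = R × C = 6.885 × 0.04955 L/cmH2O = 0.3412 s.
Fraction remaining at end-expiration = e^(−Te/τ) = e^(−0.63/0.3412) = 0.1578 → 15.78%.

15.8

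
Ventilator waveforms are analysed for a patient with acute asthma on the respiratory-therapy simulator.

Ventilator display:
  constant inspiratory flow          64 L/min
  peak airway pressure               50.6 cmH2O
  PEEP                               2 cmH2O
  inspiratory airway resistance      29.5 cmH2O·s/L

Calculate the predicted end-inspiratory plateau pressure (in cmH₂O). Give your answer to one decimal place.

Flow: 64 L/min ÷ 60 = 1.0667 L/s.
Pplat = PIP − Raw × flow = 50.6 − 29.5 × 1.0667 = 50.6 − 31.468 = 19.132 cmH2O.

19.1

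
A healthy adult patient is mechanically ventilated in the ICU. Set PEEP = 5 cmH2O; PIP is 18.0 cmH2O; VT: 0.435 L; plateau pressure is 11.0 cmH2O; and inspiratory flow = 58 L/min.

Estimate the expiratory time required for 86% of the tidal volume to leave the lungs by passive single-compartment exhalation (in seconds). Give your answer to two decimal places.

1.03

Flow: 58 L/min ÷ 60 = 0.9667 L/s.
R = (PIP − Pplat)/V̇ = (18.0 − 11.0) / 0.9667 = 7.0/0.9667 = 7.241 cmH2O·s/L.
C = Vt/(Pplat − PEEP) = 435.0 / (11.0 − 5) = 435.0/6.0 = 72.5 mL/cmH2O.
τ = R × C = 7.241 × 0.0725 L/cmH2O = 0.525 s.
t = −τ·ln(1 − 0.86) = −0.525·ln(0.14) = 1.032 s.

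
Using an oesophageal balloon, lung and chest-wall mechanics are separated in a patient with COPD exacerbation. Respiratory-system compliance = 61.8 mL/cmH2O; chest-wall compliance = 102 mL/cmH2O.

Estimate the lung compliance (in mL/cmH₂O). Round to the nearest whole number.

1/CL = 1/Crs − 1/Ccw.
1/CL = 1/61.8 − 1/102 = 0.006377.
CL = 156.81 mL/cmH2O.

157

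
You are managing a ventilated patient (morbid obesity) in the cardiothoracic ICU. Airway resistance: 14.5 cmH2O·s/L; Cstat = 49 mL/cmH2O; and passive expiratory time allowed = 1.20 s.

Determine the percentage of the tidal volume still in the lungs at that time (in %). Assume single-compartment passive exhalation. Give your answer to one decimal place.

τ = R × C = 14.5 × 49 mL/cmH2O = 14.5 × 0.049 L/cmH2O = 0.7105 s.
Passive exhalation: V(t)/V₀ = e^(−t/τ) = e^(−1.20/0.7105) = 0.1847.
Fraction remaining = 0.1847 → 18.47%.

18.5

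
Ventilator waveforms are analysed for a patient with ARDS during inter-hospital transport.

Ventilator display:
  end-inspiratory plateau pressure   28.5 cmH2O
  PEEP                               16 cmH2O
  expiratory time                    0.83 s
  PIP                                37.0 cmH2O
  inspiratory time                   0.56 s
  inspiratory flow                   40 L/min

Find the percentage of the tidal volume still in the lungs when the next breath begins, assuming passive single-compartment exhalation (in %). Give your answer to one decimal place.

Flow: 40 L/min ÷ 60 = 0.6667 L/s.
Vt = flow × Ti = 0.6667 L/s × 0.56 s × 1000 mL/L = 373.35 mL.
R = (PIP − Pplat)/V̇ = (37.0 − 28.5) / 0.6667 = 8.5/0.6667 = 12.749 cmH2O·s/L.
C = Vt/(Pplat − PEEP) = 373.35 / (28.5 − 16) = 373.35/12.5 = 29.868 mL/cmH2O.
τ = R × C = 12.749 × 0.02987 L/cmH2O = 0.3808 s.
Fraction remaining at end-expiration = e^(−Te/τ) = e^(−0.83/0.3808) = 0.1131 → 11.31%.

11.3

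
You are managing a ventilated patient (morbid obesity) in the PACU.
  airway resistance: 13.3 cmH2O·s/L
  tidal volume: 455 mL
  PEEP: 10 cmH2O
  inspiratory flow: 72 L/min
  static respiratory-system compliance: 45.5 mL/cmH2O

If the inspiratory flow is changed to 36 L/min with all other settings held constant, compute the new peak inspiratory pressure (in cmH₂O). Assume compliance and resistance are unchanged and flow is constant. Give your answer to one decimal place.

Flow: 72 L/min ÷ 60 = 1.2 L/s.
New flow: 36 L/min ÷ 60 = 0.6 L/s.
PIP = Vt/C + R·V̇ + PEEP (constant-flow equation of motion).
Only the resistive term changes: ΔPIP = R × ΔV̇ = 13.3 × (0.6 − 1.2) = 13.3 × -0.6 = -7.98 cmH2O.
Original PIP = 455/45.5 + 13.3×1.2 + 10 = 35.96 cmH2O; new PIP = 35.96 + (-7.98) = 27.98 cmH2O.

28.0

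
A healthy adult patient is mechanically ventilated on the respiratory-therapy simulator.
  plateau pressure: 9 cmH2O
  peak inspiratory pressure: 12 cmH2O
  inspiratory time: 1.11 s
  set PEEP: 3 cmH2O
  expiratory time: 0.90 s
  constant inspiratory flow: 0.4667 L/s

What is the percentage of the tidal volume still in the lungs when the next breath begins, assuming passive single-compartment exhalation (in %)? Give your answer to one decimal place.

19.8

Vt = flow × Ti = 0.4667 L/s × 1.11 s × 1000 mL/L = 518.04 mL.
R = (PIP − Pplat)/V̇ = (12 − 9) / 0.4667 = 3.0/0.4667 = 6.428 cmH2O·s/L.
C = Vt/(Pplat − PEEP) = 518.04 / (9 − 3) = 518.04/6.0 = 86.34 mL/cmH2O.
τ = R × C = 6.428 × 0.08634 L/cmH2O = 0.555 s.
Fraction remaining at end-expiration = e^(−Te/τ) = e^(−0.90/0.555) = 0.1976 → 19.76%.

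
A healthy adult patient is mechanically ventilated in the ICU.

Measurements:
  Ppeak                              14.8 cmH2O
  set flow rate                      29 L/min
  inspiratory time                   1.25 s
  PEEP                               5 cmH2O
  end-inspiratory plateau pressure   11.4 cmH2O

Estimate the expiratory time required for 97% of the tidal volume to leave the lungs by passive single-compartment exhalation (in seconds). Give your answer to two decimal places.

2.33

Flow: 29 L/min ÷ 60 = 0.4833 L/s.
Vt = flow × Ti = 0.4833 L/s × 1.25 s × 1000 mL/L = 604.13 mL.
R = (PIP − Pplat)/V̇ = (14.8 − 11.4) / 0.4833 = 3.4/0.4833 = 7.035 cmH2O·s/L.
C = Vt/(Pplat − PEEP) = 604.13 / (11.4 − 5) = 604.13/6.4 = 94.395 mL/cmH2O.
τ = R × C = 7.035 × 0.0944 L/cmH2O = 0.6641 s.
t = −τ·ln(1 − 0.97) = −0.6641·ln(0.03) = 2.329 s.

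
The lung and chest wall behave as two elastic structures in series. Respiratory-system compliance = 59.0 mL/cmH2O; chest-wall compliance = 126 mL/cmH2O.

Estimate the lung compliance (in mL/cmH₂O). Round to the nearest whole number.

111

1/CL = 1/Crs − 1/Ccw.
1/CL = 1/59.0 − 1/126 = 0.009013.
CL = 110.95 mL/cmH2O.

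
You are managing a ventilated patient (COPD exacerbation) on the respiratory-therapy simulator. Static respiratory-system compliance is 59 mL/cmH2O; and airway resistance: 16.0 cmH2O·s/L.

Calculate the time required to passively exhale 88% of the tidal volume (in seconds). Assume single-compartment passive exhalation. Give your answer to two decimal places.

2.00

τ = R × C = 16.0 × 59 mL/cmH2O = 16.0 × 0.059 L/cmH2O = 0.944 s.
Exhaled fraction f = 1 − e^(−t/τ) → t = −τ·ln(1 − f) = −0.944·ln(0.12) = 2.002 s.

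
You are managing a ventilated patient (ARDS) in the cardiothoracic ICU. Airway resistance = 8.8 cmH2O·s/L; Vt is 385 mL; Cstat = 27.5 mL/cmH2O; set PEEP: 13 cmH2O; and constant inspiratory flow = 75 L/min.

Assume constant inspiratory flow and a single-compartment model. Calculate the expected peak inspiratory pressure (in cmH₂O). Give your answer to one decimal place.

Flow: 75 L/min ÷ 60 = 1.25 L/s.
Equation of motion (constant flow): PIP = Vt/C + R·V̇ + PEEP.
PIP = 385/27.5 + 8.8×1.25 + 13 = 14.0 + 11.0 + 13 = 38.0 cmH2O.

38.0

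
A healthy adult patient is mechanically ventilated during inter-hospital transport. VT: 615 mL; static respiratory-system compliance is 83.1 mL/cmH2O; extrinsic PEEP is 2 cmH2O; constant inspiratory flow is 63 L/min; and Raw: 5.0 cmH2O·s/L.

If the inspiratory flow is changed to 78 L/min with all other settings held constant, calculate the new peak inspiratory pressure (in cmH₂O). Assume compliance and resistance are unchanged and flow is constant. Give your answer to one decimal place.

Flow: 63 L/min ÷ 60 = 1.05 L/s.
New flow: 78 L/min ÷ 60 = 1.3 L/s.
PIP = Vt/C + R·V̇ + PEEP (constant-flow equation of motion).
Only the resistive term changes: ΔPIP = R × ΔV̇ = 5.0 × (1.3 − 1.05) = 5.0 × 0.25 = 1.25 cmH2O.
Original PIP = 615/83.1 + 5.0×1.05 + 2 = 14.651 cmH2O; new PIP = 14.651 + (1.25) = 15.901 cmH2O.

15.9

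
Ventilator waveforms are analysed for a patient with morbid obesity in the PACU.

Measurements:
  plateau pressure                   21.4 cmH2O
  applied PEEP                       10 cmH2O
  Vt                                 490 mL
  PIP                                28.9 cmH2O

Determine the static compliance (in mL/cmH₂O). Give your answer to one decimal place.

43.0

Cstat = Vt / (Pplat − PEEP) = 490 / (21.4 − 10) = 490 / 11.4 = 42.982 mL/cmH2O.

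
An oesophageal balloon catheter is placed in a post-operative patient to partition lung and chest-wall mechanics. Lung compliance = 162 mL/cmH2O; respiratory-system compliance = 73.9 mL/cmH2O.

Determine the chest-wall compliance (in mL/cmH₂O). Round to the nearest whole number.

1/Ccw = 1/Crs − 1/CL.
1/Ccw = 1/73.9 − 1/162 = 0.007359.
Ccw = 135.89 mL/cmH2O.

136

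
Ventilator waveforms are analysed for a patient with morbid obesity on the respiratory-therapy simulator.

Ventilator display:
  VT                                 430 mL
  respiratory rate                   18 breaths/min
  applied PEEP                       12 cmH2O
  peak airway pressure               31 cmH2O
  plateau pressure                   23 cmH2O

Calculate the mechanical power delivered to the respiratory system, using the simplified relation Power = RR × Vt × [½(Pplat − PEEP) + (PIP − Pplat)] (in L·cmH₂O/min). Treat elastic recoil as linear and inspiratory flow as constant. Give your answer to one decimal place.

104.5

Per-breath work = Vt × [½(Pplat−PEEP) + (PIP−Pplat)] = 0.430 × [0.5×11.0 + 8.0] = 0.430 × 13.5 = 5.805 L·cmH2O.
Power = 18 × 5.805 = 104.49 L·cmH2O/min.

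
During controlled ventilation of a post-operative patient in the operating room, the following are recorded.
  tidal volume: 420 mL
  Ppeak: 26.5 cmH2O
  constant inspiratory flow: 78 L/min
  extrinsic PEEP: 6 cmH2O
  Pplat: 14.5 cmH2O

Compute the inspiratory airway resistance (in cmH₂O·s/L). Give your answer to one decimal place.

9.2

Flow: 78 L/min ÷ 60 = 1.3 L/s.
Raw = (PIP − Pplat) / flow = (26.5 − 14.5) / 1.3 = 12.0 / 1.3 = 9.231 cmH2O·s/L.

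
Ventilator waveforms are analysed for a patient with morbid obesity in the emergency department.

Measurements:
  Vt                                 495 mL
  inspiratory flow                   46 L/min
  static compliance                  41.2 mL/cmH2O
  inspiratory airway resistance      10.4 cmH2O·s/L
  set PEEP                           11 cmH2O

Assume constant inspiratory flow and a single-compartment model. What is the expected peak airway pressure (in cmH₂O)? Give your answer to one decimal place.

Flow: 46 L/min ÷ 60 = 0.7667 L/s.
Equation of motion (constant flow): PIP = Vt/C + R·V̇ + PEEP.
PIP = 495/41.2 + 10.4×0.7667 + 11 = 12.015 + 7.974 + 11 = 30.989 cmH2O.

31.0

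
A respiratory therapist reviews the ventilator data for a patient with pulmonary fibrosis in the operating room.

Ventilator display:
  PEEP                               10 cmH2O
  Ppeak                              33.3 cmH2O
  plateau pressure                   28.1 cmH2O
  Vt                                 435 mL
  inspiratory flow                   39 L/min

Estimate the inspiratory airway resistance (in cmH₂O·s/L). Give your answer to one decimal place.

Flow: 39 L/min ÷ 60 = 0.65 L/s.
Raw = (PIP − Pplat) / flow = (33.3 − 28.1) / 0.65 = 5.2 / 0.65 = 8.0 cmH2O·s/L.

8.0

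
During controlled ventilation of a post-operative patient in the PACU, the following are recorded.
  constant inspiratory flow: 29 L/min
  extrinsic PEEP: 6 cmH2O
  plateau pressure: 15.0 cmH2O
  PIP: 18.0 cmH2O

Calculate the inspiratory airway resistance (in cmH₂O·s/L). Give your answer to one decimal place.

Flow: 29 L/min ÷ 60 = 0.4833 L/s.
Raw = (PIP − Pplat) / flow = (18.0 − 15.0) / 0.4833 = 3.0 / 0.4833 = 6.207 cmH2O·s/L.

6.2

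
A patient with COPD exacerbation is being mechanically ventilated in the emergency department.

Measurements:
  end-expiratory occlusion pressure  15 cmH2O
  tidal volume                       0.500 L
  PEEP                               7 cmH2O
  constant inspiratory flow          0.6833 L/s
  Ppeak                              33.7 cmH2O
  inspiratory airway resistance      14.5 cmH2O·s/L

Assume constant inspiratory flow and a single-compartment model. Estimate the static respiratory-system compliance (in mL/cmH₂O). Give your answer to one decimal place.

Total PEEP = 15 cmH2O (set 7 + intrinsic 8); this is the baseline alveolar pressure.
Equation of motion (constant flow): PIP = Vt/C + R·V̇ + PEEP.
Vt/C = PIP − R·V̇ − PEEP = 33.7 − 14.5×0.6833 − 15 = 33.7 − 9.908 − 15 = 8.792 cmH2O.
C = Vt / 8.792 = 500 / 8.792 = 56.87 mL/cmH2O.

56.9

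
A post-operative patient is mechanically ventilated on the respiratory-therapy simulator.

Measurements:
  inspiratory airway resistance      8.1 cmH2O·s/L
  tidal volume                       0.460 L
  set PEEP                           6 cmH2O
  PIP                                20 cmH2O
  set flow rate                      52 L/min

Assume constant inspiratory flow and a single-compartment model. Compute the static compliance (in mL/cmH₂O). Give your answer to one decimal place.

65.9

Flow: 52 L/min ÷ 60 = 0.8667 L/s.
Equation of motion (constant flow): PIP = Vt/C + R·V̇ + PEEP.
Vt/C = PIP − R·V̇ − PEEP = 20 − 8.1×0.8667 − 6 = 20 − 7.02 − 6 = 6.98 cmH2O.
C = Vt / 6.98 = 460 / 6.98 = 65.903 mL/cmH2O.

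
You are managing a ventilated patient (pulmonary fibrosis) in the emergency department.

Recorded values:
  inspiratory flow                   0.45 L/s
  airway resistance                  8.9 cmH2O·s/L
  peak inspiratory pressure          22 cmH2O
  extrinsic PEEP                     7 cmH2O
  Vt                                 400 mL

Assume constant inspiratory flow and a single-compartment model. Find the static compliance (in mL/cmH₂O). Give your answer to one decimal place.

36.4

Equation of motion (constant flow): PIP = Vt/C + R·V̇ + PEEP.
Vt/C = PIP − R·V̇ − PEEP = 22 − 8.9×0.45 − 7 = 22 − 4.005 − 7 = 10.995 cmH2O.
C = Vt / 10.995 = 400 / 10.995 = 36.38 mL/cmH2O.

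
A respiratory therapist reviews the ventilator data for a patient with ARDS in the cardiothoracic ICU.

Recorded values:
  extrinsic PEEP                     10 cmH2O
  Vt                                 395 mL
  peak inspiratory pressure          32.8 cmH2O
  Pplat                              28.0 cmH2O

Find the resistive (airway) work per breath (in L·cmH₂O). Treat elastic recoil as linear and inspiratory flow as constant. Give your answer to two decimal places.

1.90

With constant inspiratory flow the resistive pressure is constant at PIP − Pplat = 32.8 − 28.0 = 4.8 cmH2O, so resistive work = 4.8 × 0.395 = 1.896 L·cmH2O.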